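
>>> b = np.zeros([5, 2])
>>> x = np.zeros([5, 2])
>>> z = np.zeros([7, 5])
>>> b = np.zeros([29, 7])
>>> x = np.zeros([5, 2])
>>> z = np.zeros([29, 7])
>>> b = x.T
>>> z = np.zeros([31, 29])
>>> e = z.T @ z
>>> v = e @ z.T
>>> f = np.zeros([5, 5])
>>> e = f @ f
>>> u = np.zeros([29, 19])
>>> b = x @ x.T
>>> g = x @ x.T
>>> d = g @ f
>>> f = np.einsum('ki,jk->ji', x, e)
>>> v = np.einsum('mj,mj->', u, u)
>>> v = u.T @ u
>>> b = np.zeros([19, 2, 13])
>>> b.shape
(19, 2, 13)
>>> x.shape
(5, 2)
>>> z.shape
(31, 29)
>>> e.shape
(5, 5)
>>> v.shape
(19, 19)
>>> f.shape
(5, 2)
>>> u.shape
(29, 19)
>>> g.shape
(5, 5)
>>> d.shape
(5, 5)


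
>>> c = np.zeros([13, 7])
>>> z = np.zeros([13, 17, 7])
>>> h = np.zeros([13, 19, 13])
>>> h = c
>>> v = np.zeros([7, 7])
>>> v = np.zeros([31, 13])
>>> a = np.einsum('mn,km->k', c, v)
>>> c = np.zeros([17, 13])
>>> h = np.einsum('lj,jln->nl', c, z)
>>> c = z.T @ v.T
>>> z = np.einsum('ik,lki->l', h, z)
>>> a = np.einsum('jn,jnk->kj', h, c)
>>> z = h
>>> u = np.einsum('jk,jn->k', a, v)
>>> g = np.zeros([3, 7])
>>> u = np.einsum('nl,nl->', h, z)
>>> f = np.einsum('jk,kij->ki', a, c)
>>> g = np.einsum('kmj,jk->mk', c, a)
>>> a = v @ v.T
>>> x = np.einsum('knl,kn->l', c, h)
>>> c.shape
(7, 17, 31)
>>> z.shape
(7, 17)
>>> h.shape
(7, 17)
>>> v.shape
(31, 13)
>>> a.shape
(31, 31)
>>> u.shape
()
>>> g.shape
(17, 7)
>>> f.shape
(7, 17)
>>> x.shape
(31,)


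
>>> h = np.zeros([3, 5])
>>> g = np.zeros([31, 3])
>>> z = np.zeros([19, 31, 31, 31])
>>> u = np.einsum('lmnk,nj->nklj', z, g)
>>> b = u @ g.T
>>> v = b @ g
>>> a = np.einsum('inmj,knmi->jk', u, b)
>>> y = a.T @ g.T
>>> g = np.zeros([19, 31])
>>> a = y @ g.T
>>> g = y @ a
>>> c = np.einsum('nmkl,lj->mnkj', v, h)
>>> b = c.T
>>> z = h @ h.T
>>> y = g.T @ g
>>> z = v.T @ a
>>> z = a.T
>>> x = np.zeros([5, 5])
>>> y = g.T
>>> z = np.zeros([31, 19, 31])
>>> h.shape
(3, 5)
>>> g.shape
(31, 19)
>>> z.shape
(31, 19, 31)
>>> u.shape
(31, 31, 19, 3)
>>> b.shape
(5, 19, 31, 31)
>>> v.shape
(31, 31, 19, 3)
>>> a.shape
(31, 19)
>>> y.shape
(19, 31)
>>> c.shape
(31, 31, 19, 5)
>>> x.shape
(5, 5)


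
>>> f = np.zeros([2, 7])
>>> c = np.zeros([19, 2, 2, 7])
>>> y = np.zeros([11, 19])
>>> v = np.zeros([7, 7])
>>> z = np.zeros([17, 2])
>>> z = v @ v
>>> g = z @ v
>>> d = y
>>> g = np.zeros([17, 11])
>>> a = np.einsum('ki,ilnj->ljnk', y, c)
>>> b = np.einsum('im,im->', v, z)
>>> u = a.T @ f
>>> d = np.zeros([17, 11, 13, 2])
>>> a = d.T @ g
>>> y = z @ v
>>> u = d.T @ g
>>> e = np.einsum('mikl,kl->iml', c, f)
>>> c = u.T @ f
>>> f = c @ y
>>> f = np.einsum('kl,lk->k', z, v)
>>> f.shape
(7,)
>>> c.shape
(11, 11, 13, 7)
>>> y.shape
(7, 7)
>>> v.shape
(7, 7)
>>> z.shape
(7, 7)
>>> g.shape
(17, 11)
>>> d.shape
(17, 11, 13, 2)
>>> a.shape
(2, 13, 11, 11)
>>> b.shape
()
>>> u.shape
(2, 13, 11, 11)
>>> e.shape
(2, 19, 7)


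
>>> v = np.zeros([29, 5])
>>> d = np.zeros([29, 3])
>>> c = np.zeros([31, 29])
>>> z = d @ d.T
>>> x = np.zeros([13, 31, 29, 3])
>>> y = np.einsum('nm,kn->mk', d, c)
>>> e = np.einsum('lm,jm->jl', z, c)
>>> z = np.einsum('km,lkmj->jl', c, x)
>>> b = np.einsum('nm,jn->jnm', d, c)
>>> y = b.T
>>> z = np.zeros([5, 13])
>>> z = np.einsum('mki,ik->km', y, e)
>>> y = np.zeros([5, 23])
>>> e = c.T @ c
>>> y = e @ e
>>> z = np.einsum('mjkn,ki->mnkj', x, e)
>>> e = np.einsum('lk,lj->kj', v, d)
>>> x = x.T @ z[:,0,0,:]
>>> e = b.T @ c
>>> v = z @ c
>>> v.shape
(13, 3, 29, 29)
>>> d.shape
(29, 3)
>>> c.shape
(31, 29)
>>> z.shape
(13, 3, 29, 31)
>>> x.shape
(3, 29, 31, 31)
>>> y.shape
(29, 29)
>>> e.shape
(3, 29, 29)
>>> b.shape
(31, 29, 3)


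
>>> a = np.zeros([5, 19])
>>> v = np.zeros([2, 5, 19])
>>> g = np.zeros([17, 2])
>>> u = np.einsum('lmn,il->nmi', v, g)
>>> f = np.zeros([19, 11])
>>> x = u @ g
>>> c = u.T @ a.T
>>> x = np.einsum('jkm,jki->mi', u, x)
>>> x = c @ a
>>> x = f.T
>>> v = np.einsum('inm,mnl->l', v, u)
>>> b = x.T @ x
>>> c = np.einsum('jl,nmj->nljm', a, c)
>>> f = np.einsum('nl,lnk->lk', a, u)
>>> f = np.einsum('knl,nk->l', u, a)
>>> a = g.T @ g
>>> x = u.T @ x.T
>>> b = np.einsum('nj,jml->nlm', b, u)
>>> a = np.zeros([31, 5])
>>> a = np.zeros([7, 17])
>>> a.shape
(7, 17)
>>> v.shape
(17,)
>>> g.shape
(17, 2)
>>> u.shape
(19, 5, 17)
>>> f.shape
(17,)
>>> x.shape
(17, 5, 11)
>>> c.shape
(17, 19, 5, 5)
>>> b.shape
(19, 17, 5)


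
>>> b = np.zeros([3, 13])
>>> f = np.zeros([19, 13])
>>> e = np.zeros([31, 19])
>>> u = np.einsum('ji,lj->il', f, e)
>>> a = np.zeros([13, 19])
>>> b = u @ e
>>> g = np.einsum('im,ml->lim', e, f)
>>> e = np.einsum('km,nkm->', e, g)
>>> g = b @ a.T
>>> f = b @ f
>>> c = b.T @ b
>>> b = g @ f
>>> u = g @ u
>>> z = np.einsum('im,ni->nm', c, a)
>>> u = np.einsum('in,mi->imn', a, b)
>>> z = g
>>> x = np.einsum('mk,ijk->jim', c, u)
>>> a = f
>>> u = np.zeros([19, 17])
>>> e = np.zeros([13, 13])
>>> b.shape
(13, 13)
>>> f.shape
(13, 13)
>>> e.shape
(13, 13)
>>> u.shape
(19, 17)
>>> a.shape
(13, 13)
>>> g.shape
(13, 13)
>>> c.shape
(19, 19)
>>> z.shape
(13, 13)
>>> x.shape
(13, 13, 19)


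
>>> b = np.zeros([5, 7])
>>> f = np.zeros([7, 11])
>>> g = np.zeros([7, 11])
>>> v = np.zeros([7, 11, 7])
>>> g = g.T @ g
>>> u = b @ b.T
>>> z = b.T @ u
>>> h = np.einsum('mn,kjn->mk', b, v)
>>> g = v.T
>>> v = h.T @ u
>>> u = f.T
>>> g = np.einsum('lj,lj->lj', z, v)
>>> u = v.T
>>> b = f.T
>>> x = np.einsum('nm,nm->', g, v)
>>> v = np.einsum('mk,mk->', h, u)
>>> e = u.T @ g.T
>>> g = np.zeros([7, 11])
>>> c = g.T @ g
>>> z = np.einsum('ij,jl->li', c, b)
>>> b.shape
(11, 7)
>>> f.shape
(7, 11)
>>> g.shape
(7, 11)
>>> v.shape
()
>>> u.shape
(5, 7)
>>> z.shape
(7, 11)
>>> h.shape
(5, 7)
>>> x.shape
()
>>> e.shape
(7, 7)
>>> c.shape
(11, 11)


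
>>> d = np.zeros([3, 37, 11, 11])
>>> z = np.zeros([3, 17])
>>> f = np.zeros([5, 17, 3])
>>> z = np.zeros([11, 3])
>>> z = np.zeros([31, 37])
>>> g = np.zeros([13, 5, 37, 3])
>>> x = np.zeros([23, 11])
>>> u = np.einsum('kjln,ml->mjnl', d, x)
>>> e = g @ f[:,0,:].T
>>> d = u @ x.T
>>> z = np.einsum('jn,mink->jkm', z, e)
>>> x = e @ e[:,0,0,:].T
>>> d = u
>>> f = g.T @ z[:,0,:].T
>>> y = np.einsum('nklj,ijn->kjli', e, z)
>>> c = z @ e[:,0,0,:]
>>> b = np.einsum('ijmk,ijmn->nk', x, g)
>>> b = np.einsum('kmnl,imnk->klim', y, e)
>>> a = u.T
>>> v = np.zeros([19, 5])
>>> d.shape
(23, 37, 11, 11)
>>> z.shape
(31, 5, 13)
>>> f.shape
(3, 37, 5, 31)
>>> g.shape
(13, 5, 37, 3)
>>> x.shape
(13, 5, 37, 13)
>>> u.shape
(23, 37, 11, 11)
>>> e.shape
(13, 5, 37, 5)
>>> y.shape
(5, 5, 37, 31)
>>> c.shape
(31, 5, 5)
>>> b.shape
(5, 31, 13, 5)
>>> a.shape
(11, 11, 37, 23)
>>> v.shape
(19, 5)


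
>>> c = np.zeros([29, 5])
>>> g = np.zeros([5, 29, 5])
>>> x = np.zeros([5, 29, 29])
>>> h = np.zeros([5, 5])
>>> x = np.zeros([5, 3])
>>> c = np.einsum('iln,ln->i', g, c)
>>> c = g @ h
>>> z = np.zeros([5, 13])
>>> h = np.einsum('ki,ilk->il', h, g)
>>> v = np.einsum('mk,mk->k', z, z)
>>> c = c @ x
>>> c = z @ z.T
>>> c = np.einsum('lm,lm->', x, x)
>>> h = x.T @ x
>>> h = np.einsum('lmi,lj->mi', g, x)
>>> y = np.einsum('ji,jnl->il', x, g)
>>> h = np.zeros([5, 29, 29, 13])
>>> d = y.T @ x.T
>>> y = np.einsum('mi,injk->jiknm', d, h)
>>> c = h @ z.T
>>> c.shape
(5, 29, 29, 5)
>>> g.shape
(5, 29, 5)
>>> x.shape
(5, 3)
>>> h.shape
(5, 29, 29, 13)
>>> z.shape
(5, 13)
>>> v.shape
(13,)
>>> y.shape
(29, 5, 13, 29, 5)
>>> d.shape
(5, 5)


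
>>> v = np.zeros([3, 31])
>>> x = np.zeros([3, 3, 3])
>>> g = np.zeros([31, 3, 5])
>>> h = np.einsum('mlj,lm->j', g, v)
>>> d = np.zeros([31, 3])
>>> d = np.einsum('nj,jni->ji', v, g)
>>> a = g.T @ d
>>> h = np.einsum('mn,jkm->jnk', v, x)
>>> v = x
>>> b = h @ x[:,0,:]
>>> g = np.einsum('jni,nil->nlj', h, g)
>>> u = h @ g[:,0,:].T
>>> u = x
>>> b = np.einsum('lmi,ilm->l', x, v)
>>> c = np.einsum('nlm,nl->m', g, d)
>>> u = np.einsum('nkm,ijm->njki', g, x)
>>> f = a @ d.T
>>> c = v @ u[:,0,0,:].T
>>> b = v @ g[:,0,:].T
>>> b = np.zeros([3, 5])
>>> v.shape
(3, 3, 3)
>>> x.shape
(3, 3, 3)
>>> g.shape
(31, 5, 3)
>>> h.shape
(3, 31, 3)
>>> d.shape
(31, 5)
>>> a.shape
(5, 3, 5)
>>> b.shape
(3, 5)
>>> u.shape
(31, 3, 5, 3)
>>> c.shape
(3, 3, 31)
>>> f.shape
(5, 3, 31)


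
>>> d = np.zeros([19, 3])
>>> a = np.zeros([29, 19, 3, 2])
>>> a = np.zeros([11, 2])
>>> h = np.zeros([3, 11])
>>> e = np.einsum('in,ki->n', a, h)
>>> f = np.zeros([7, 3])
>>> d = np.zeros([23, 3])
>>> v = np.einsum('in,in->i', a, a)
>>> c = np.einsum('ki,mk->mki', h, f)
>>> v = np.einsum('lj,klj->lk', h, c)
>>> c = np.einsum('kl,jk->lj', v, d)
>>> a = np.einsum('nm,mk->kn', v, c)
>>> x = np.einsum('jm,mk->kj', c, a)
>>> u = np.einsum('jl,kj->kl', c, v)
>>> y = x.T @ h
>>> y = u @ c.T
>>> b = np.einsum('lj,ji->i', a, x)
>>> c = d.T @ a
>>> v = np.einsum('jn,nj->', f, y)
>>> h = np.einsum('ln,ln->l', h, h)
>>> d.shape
(23, 3)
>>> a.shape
(23, 3)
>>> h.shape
(3,)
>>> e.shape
(2,)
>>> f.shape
(7, 3)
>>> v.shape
()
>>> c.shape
(3, 3)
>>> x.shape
(3, 7)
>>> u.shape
(3, 23)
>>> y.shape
(3, 7)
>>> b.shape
(7,)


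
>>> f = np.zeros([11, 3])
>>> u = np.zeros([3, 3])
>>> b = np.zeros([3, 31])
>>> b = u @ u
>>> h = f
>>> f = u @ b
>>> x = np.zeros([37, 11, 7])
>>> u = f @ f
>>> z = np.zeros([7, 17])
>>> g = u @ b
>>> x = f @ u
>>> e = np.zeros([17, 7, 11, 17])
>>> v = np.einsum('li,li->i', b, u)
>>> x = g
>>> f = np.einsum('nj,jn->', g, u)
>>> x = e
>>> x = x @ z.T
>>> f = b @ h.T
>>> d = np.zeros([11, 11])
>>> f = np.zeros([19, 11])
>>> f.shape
(19, 11)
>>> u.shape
(3, 3)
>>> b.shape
(3, 3)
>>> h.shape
(11, 3)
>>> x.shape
(17, 7, 11, 7)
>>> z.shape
(7, 17)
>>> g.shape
(3, 3)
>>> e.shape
(17, 7, 11, 17)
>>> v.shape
(3,)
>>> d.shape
(11, 11)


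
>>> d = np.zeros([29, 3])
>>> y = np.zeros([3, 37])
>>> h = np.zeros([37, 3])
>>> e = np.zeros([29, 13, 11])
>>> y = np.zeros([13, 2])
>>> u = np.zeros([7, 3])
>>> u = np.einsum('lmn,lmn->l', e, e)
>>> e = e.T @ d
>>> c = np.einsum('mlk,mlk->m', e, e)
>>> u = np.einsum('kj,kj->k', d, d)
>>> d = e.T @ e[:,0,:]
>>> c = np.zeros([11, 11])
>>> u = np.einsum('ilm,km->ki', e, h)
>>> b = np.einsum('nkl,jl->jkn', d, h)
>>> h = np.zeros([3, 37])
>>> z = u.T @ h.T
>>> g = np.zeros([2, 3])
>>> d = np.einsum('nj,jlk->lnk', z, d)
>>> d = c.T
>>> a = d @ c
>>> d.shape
(11, 11)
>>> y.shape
(13, 2)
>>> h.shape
(3, 37)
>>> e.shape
(11, 13, 3)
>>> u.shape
(37, 11)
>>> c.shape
(11, 11)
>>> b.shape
(37, 13, 3)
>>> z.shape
(11, 3)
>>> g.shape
(2, 3)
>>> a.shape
(11, 11)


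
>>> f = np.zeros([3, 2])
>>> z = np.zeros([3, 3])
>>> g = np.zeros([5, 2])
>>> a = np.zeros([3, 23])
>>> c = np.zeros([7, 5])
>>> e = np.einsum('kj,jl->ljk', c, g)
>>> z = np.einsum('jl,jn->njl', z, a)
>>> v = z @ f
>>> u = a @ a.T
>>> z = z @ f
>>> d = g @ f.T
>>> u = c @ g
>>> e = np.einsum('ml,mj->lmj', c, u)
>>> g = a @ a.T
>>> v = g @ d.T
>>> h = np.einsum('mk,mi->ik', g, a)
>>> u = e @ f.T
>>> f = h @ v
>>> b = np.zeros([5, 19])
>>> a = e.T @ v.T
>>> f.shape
(23, 5)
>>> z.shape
(23, 3, 2)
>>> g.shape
(3, 3)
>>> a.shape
(2, 7, 3)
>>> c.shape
(7, 5)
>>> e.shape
(5, 7, 2)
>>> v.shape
(3, 5)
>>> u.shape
(5, 7, 3)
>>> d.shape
(5, 3)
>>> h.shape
(23, 3)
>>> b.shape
(5, 19)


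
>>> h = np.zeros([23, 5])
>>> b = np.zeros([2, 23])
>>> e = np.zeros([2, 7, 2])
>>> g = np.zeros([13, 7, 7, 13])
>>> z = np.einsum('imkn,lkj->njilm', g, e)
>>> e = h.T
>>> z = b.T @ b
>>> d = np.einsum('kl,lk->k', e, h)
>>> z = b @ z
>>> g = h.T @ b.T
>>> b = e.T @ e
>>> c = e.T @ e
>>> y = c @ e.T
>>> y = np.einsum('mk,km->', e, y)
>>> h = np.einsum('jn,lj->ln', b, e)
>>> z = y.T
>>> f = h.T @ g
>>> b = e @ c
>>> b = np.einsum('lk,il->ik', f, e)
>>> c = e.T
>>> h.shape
(5, 23)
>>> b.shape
(5, 2)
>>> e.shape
(5, 23)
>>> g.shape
(5, 2)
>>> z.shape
()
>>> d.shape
(5,)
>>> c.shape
(23, 5)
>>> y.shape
()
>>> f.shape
(23, 2)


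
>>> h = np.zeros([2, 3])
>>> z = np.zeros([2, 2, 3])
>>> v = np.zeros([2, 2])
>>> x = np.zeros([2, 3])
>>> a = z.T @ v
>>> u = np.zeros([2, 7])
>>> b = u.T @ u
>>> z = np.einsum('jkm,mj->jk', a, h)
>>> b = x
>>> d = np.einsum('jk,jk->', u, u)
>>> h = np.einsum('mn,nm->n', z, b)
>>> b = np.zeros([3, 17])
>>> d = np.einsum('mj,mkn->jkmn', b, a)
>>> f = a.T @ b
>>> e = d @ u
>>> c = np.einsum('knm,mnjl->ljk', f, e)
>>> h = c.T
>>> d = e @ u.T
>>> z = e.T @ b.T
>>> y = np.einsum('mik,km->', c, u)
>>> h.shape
(2, 3, 7)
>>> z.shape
(7, 3, 2, 3)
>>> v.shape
(2, 2)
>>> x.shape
(2, 3)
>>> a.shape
(3, 2, 2)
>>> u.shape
(2, 7)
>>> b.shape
(3, 17)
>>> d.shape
(17, 2, 3, 2)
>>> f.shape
(2, 2, 17)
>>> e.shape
(17, 2, 3, 7)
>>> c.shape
(7, 3, 2)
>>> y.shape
()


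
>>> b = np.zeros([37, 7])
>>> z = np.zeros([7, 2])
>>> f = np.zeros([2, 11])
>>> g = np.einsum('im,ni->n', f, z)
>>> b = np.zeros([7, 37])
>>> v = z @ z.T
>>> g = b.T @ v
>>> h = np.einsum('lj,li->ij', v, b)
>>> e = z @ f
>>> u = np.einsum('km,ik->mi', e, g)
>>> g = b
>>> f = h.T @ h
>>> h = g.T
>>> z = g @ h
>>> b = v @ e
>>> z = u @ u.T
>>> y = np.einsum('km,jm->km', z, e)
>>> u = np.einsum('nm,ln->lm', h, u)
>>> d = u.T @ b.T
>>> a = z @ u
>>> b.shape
(7, 11)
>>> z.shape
(11, 11)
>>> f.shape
(7, 7)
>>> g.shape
(7, 37)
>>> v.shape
(7, 7)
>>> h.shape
(37, 7)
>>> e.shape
(7, 11)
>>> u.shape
(11, 7)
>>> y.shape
(11, 11)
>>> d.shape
(7, 7)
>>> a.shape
(11, 7)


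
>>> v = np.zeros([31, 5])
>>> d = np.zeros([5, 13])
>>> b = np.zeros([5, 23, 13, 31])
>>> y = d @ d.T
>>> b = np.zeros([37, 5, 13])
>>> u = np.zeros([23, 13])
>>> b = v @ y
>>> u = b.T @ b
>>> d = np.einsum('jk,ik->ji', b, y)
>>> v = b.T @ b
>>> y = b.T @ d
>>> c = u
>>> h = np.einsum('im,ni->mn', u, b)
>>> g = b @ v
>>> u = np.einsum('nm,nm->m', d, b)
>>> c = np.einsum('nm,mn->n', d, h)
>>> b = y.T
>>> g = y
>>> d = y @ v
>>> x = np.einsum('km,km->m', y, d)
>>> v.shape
(5, 5)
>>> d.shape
(5, 5)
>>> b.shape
(5, 5)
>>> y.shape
(5, 5)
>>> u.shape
(5,)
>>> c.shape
(31,)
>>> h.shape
(5, 31)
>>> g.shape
(5, 5)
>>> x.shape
(5,)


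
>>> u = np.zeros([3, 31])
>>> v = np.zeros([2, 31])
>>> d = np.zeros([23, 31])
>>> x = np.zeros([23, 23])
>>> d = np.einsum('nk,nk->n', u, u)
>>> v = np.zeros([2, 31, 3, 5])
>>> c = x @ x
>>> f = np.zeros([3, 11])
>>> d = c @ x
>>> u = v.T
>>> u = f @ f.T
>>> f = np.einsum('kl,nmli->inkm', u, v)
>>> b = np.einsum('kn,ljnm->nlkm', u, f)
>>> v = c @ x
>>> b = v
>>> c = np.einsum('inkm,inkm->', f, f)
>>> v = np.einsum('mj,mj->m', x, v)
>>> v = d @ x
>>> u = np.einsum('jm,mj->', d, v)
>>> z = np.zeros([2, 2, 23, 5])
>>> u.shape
()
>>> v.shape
(23, 23)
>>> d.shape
(23, 23)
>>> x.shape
(23, 23)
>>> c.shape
()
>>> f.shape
(5, 2, 3, 31)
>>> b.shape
(23, 23)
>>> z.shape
(2, 2, 23, 5)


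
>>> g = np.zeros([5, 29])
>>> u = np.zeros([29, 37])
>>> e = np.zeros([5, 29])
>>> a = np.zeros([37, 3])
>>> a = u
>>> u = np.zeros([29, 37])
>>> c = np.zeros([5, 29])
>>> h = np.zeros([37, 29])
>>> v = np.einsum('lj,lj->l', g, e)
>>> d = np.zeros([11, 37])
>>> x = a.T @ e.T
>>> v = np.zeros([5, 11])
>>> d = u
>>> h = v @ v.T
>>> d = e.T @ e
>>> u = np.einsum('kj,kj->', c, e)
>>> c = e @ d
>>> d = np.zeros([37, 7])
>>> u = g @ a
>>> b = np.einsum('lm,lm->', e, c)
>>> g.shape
(5, 29)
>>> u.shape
(5, 37)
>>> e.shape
(5, 29)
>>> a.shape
(29, 37)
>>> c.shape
(5, 29)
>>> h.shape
(5, 5)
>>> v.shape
(5, 11)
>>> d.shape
(37, 7)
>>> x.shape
(37, 5)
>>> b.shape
()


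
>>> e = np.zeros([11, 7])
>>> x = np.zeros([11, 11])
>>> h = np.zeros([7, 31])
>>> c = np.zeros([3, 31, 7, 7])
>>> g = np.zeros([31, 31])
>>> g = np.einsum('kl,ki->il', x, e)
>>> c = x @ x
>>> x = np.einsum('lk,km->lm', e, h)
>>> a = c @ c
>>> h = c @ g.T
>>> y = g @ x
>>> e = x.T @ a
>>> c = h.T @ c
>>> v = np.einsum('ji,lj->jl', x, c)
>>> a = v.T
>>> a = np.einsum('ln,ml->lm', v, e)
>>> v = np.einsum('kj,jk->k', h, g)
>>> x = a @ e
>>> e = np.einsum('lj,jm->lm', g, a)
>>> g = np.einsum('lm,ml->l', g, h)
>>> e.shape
(7, 31)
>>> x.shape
(11, 11)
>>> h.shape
(11, 7)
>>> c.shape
(7, 11)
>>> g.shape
(7,)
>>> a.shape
(11, 31)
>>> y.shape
(7, 31)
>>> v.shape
(11,)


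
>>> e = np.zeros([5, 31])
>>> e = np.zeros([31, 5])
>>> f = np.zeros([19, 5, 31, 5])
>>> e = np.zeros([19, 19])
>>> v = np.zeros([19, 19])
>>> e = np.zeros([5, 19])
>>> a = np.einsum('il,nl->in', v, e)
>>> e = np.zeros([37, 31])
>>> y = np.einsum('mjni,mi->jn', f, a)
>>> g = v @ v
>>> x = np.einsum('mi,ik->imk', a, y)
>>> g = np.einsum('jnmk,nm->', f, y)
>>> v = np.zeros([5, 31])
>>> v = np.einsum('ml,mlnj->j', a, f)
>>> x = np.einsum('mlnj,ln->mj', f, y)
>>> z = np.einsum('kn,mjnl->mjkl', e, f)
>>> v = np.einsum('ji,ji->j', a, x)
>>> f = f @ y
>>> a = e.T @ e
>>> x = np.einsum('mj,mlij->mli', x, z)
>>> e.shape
(37, 31)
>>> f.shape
(19, 5, 31, 31)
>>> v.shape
(19,)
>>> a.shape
(31, 31)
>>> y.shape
(5, 31)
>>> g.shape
()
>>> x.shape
(19, 5, 37)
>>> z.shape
(19, 5, 37, 5)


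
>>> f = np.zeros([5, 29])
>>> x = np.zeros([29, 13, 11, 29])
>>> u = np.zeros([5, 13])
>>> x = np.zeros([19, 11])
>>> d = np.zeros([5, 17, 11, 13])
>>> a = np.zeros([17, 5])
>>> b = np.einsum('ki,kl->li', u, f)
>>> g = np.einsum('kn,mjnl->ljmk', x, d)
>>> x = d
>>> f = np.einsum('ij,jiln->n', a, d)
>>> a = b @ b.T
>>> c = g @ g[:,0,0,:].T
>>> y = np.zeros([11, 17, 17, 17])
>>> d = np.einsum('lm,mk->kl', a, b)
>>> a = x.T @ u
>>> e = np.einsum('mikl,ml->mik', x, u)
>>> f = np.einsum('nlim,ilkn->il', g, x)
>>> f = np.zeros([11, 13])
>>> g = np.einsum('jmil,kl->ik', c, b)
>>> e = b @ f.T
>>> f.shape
(11, 13)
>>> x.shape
(5, 17, 11, 13)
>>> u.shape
(5, 13)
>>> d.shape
(13, 29)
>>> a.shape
(13, 11, 17, 13)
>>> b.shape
(29, 13)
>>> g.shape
(5, 29)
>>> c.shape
(13, 17, 5, 13)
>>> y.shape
(11, 17, 17, 17)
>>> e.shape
(29, 11)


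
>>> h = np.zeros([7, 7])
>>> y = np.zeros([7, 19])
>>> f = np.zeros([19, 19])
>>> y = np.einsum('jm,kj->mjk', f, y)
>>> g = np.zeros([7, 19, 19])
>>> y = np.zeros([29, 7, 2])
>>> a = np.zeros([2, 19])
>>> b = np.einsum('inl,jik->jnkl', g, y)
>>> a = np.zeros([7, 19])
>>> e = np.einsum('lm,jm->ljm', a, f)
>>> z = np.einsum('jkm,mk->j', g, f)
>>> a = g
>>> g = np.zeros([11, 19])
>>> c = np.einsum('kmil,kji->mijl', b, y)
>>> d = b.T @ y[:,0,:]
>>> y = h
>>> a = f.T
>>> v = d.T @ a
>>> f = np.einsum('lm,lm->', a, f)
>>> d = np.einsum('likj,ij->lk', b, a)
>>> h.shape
(7, 7)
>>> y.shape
(7, 7)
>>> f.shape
()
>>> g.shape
(11, 19)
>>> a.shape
(19, 19)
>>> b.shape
(29, 19, 2, 19)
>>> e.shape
(7, 19, 19)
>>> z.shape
(7,)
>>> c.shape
(19, 2, 7, 19)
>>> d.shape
(29, 2)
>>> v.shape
(2, 19, 2, 19)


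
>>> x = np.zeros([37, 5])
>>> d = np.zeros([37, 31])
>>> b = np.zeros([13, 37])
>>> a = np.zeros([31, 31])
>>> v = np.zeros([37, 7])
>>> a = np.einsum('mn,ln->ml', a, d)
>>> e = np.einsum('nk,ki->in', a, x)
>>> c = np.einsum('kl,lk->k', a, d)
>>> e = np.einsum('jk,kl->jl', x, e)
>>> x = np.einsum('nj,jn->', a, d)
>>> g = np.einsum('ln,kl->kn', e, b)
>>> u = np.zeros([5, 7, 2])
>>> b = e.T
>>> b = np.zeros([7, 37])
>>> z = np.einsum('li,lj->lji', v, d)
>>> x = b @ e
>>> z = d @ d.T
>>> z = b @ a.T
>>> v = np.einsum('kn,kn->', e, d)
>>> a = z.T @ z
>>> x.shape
(7, 31)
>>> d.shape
(37, 31)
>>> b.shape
(7, 37)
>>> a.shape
(31, 31)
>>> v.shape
()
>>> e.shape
(37, 31)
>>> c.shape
(31,)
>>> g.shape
(13, 31)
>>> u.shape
(5, 7, 2)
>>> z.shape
(7, 31)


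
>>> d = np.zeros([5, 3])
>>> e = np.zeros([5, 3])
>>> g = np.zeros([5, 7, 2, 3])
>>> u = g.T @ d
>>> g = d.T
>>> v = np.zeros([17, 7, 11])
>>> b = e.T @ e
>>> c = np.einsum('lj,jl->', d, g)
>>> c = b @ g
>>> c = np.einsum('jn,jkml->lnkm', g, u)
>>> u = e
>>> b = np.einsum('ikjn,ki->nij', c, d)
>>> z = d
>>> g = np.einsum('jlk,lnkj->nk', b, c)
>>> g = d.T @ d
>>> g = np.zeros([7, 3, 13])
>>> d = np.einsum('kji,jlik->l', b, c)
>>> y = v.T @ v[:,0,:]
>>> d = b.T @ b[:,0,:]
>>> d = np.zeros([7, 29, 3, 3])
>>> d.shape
(7, 29, 3, 3)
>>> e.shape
(5, 3)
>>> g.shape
(7, 3, 13)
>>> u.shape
(5, 3)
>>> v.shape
(17, 7, 11)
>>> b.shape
(7, 3, 2)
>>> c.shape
(3, 5, 2, 7)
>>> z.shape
(5, 3)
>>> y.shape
(11, 7, 11)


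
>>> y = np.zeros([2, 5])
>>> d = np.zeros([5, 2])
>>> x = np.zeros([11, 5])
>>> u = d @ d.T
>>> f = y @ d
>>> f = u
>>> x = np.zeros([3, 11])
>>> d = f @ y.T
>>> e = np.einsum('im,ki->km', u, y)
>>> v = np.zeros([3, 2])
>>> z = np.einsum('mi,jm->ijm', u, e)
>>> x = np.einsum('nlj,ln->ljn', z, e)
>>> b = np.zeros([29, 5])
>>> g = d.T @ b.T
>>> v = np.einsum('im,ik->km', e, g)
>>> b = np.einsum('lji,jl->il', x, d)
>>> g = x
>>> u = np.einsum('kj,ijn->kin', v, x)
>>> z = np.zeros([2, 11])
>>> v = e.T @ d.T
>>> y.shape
(2, 5)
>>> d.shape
(5, 2)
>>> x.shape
(2, 5, 5)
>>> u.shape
(29, 2, 5)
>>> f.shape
(5, 5)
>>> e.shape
(2, 5)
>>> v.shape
(5, 5)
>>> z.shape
(2, 11)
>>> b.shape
(5, 2)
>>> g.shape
(2, 5, 5)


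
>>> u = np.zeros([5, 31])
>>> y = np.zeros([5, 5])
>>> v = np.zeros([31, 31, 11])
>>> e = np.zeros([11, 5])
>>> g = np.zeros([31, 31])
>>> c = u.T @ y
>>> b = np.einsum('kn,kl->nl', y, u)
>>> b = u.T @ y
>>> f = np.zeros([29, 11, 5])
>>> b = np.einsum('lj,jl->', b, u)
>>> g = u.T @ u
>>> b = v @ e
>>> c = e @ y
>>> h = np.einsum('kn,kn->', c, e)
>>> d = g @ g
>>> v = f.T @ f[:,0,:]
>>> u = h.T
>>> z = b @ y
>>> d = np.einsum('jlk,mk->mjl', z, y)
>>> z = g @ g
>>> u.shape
()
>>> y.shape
(5, 5)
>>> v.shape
(5, 11, 5)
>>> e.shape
(11, 5)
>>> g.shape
(31, 31)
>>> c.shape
(11, 5)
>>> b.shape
(31, 31, 5)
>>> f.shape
(29, 11, 5)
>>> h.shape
()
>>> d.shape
(5, 31, 31)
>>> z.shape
(31, 31)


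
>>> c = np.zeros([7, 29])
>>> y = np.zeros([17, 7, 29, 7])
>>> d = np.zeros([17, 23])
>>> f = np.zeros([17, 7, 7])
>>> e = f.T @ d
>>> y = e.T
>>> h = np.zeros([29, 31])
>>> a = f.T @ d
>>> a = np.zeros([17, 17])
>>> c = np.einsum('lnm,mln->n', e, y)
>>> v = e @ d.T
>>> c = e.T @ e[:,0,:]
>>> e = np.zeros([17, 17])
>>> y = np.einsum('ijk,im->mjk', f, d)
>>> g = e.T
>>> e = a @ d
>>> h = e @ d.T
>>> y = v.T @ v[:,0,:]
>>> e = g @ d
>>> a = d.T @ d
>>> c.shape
(23, 7, 23)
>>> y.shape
(17, 7, 17)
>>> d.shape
(17, 23)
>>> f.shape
(17, 7, 7)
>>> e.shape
(17, 23)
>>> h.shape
(17, 17)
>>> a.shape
(23, 23)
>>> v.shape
(7, 7, 17)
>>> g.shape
(17, 17)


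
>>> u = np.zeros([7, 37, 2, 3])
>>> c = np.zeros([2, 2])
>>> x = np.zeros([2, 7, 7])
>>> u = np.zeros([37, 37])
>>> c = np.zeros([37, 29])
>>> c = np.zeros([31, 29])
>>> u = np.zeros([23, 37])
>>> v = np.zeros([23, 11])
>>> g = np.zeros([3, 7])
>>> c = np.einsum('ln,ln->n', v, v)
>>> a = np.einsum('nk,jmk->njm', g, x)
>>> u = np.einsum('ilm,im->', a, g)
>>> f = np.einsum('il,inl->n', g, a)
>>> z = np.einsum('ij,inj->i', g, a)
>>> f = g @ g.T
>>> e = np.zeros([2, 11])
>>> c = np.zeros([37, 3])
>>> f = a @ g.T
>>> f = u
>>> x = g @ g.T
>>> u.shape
()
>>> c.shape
(37, 3)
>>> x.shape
(3, 3)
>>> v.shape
(23, 11)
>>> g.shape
(3, 7)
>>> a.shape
(3, 2, 7)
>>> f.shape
()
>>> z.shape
(3,)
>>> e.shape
(2, 11)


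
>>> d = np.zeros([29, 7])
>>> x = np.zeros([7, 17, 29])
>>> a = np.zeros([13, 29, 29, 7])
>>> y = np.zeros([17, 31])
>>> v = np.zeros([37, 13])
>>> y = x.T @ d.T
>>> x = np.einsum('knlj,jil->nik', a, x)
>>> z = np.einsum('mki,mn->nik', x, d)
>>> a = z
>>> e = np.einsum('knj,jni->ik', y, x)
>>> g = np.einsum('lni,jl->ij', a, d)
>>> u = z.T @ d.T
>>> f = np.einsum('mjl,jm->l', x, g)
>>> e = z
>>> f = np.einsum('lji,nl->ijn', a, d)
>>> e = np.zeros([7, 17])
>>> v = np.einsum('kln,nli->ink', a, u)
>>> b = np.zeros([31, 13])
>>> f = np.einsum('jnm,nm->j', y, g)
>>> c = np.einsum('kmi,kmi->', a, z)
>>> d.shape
(29, 7)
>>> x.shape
(29, 17, 13)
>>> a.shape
(7, 13, 17)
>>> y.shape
(29, 17, 29)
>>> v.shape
(29, 17, 7)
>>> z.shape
(7, 13, 17)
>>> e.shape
(7, 17)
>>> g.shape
(17, 29)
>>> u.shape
(17, 13, 29)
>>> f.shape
(29,)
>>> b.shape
(31, 13)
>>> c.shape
()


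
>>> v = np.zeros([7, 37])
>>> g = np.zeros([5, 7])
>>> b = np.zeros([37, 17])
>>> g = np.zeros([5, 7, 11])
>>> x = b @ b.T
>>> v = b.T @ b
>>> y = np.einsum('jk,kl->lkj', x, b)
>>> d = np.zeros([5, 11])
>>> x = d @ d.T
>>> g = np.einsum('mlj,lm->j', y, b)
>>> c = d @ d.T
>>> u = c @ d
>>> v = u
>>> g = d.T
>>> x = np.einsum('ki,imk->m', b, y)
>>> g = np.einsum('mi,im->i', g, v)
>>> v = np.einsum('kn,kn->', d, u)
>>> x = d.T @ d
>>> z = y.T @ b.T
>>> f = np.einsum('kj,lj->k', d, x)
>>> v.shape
()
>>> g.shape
(5,)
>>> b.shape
(37, 17)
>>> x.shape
(11, 11)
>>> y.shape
(17, 37, 37)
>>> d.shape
(5, 11)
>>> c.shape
(5, 5)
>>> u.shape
(5, 11)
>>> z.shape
(37, 37, 37)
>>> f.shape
(5,)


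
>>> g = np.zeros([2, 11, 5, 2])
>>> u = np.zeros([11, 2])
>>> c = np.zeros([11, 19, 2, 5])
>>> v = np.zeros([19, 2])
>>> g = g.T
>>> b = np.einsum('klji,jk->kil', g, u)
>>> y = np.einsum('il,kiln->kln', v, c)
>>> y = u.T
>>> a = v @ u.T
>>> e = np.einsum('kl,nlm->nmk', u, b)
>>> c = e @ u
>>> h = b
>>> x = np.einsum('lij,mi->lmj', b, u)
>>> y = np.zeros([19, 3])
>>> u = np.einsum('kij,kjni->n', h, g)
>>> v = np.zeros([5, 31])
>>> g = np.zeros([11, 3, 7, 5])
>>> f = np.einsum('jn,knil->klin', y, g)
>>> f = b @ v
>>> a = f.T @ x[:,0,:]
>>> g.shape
(11, 3, 7, 5)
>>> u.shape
(11,)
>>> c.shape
(2, 5, 2)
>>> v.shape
(5, 31)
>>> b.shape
(2, 2, 5)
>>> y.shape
(19, 3)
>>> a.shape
(31, 2, 5)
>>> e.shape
(2, 5, 11)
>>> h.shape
(2, 2, 5)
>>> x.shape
(2, 11, 5)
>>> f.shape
(2, 2, 31)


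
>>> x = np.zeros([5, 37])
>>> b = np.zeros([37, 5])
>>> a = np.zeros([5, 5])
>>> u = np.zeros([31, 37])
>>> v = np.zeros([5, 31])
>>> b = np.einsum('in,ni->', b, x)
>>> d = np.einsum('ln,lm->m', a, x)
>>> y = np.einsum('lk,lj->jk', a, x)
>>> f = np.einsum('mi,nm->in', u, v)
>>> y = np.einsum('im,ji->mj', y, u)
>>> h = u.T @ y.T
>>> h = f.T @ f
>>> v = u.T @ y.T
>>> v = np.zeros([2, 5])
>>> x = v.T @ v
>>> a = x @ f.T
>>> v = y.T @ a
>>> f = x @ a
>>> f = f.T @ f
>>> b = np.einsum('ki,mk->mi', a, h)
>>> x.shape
(5, 5)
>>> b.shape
(5, 37)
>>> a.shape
(5, 37)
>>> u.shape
(31, 37)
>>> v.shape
(31, 37)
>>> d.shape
(37,)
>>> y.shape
(5, 31)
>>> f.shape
(37, 37)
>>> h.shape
(5, 5)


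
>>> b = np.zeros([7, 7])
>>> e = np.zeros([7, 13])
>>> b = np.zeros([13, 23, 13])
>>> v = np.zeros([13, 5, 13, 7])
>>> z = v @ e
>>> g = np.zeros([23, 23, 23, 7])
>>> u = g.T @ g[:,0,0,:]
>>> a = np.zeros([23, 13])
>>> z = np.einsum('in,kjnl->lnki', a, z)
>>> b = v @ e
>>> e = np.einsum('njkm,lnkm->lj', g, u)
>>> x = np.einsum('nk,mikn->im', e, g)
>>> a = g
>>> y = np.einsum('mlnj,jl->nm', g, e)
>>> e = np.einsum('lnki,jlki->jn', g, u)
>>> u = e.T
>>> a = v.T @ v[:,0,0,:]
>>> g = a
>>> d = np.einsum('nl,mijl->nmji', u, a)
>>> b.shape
(13, 5, 13, 13)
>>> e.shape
(7, 23)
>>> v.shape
(13, 5, 13, 7)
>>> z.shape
(13, 13, 13, 23)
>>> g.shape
(7, 13, 5, 7)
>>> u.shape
(23, 7)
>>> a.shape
(7, 13, 5, 7)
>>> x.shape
(23, 23)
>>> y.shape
(23, 23)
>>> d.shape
(23, 7, 5, 13)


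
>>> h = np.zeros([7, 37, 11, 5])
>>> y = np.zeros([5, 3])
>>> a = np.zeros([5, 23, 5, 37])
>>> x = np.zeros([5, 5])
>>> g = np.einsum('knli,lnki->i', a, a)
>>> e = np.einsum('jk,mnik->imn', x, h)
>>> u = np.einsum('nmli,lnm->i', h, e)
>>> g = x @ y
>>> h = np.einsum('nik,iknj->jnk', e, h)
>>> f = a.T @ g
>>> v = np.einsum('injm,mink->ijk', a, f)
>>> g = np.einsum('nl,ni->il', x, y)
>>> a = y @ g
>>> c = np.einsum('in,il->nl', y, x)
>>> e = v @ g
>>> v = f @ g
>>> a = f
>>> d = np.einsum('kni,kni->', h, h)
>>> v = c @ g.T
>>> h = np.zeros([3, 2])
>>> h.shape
(3, 2)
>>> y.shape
(5, 3)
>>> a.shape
(37, 5, 23, 3)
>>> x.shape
(5, 5)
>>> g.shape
(3, 5)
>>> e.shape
(5, 5, 5)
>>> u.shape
(5,)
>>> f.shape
(37, 5, 23, 3)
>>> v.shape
(3, 3)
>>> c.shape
(3, 5)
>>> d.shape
()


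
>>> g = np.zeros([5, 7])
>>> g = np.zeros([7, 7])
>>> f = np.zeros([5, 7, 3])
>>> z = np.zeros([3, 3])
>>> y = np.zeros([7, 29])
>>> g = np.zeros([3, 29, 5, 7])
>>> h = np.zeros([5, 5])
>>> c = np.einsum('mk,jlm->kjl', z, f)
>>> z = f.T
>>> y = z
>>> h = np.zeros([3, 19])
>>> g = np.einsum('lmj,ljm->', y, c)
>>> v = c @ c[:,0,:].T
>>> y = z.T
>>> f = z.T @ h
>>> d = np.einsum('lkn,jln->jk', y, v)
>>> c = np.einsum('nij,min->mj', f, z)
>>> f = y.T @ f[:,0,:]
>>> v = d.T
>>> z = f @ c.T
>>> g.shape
()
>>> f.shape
(3, 7, 19)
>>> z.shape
(3, 7, 3)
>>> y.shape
(5, 7, 3)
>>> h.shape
(3, 19)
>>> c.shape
(3, 19)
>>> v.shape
(7, 3)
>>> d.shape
(3, 7)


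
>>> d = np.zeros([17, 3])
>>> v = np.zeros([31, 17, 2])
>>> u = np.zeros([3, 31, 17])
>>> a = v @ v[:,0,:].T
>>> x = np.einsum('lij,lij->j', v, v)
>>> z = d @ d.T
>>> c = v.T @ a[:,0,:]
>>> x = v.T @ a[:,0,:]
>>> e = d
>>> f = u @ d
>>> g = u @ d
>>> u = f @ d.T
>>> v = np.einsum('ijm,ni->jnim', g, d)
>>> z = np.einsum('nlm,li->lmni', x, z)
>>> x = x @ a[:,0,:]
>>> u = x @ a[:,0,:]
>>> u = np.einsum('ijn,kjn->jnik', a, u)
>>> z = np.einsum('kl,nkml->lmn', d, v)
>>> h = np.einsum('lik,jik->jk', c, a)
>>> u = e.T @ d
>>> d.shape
(17, 3)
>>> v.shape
(31, 17, 3, 3)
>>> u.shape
(3, 3)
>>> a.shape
(31, 17, 31)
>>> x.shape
(2, 17, 31)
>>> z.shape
(3, 3, 31)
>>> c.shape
(2, 17, 31)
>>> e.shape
(17, 3)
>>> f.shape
(3, 31, 3)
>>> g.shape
(3, 31, 3)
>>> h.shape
(31, 31)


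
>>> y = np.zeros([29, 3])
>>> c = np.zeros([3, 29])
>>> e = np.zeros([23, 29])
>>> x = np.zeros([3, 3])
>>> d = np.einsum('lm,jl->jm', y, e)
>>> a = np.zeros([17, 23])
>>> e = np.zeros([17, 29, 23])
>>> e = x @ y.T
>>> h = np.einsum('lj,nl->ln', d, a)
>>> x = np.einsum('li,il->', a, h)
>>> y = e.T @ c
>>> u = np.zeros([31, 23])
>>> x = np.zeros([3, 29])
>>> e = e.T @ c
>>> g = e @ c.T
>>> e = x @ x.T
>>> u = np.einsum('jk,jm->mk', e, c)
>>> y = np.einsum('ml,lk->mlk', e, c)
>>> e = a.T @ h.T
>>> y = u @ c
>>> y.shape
(29, 29)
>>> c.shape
(3, 29)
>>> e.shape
(23, 23)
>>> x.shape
(3, 29)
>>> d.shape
(23, 3)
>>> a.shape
(17, 23)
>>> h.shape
(23, 17)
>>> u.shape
(29, 3)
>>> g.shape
(29, 3)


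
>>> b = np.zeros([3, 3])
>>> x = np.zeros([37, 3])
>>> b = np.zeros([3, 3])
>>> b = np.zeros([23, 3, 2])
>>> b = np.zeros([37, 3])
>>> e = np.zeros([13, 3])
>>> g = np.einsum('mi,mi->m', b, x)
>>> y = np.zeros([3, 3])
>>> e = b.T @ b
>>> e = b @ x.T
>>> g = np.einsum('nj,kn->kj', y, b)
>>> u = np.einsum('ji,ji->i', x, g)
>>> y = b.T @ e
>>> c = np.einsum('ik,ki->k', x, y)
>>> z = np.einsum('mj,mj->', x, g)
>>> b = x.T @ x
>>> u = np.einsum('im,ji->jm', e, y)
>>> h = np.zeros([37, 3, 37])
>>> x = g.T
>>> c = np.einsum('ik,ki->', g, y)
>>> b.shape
(3, 3)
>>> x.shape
(3, 37)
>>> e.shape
(37, 37)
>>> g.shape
(37, 3)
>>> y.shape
(3, 37)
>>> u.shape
(3, 37)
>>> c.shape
()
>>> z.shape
()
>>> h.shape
(37, 3, 37)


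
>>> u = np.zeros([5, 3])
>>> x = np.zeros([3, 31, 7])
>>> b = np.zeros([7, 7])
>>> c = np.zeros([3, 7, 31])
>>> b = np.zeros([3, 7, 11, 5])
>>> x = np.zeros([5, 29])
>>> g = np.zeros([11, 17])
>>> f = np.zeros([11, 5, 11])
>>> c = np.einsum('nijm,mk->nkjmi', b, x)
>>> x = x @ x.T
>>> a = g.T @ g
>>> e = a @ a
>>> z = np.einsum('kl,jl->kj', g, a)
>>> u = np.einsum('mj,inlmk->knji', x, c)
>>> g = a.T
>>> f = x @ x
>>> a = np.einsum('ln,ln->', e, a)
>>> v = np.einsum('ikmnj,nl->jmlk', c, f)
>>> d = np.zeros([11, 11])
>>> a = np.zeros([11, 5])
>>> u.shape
(7, 29, 5, 3)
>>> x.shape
(5, 5)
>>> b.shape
(3, 7, 11, 5)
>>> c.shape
(3, 29, 11, 5, 7)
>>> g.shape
(17, 17)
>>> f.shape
(5, 5)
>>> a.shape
(11, 5)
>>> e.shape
(17, 17)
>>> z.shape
(11, 17)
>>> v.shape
(7, 11, 5, 29)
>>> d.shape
(11, 11)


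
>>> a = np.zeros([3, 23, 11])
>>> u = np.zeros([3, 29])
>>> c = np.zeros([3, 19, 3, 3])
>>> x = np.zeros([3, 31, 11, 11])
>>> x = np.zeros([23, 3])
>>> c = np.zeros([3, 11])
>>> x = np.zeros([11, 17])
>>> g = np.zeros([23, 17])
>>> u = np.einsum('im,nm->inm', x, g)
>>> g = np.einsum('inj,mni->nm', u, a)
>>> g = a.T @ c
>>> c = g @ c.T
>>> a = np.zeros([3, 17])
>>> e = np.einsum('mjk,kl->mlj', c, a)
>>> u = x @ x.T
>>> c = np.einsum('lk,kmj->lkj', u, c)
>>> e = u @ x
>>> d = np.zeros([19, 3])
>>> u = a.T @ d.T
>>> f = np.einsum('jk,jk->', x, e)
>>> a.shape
(3, 17)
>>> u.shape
(17, 19)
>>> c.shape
(11, 11, 3)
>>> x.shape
(11, 17)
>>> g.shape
(11, 23, 11)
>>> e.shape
(11, 17)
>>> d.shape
(19, 3)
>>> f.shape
()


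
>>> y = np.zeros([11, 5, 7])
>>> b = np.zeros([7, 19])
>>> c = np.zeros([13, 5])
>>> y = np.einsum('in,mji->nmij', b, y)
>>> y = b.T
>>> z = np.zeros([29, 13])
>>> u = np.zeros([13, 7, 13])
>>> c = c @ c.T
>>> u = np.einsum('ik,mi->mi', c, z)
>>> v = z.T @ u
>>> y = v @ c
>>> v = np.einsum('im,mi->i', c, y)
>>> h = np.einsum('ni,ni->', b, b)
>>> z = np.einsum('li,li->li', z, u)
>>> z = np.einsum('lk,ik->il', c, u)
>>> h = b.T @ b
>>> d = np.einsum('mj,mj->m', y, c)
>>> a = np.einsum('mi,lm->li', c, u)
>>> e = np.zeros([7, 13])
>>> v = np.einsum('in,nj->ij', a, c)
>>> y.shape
(13, 13)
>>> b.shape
(7, 19)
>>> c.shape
(13, 13)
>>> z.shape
(29, 13)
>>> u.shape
(29, 13)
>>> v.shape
(29, 13)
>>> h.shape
(19, 19)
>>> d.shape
(13,)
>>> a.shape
(29, 13)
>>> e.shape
(7, 13)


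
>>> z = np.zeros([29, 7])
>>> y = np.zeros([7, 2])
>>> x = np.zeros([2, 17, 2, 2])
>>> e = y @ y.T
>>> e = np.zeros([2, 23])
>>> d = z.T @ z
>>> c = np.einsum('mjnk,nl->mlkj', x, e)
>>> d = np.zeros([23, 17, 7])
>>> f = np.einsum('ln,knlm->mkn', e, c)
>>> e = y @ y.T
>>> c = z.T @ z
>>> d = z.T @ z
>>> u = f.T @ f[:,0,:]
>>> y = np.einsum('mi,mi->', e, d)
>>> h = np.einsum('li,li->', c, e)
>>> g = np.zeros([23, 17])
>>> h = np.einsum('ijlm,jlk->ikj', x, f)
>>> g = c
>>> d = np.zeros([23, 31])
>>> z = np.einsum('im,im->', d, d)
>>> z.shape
()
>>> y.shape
()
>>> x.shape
(2, 17, 2, 2)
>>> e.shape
(7, 7)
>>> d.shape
(23, 31)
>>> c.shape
(7, 7)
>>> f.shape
(17, 2, 23)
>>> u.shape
(23, 2, 23)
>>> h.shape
(2, 23, 17)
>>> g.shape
(7, 7)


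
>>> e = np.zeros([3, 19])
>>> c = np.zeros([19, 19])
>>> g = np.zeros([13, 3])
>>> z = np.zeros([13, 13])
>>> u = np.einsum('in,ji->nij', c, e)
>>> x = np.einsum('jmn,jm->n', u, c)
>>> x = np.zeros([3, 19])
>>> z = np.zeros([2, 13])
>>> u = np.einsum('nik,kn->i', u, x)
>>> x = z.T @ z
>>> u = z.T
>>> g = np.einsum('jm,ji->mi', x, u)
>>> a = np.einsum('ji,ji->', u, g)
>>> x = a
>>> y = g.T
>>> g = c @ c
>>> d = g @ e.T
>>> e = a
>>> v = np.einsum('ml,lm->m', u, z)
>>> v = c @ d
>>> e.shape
()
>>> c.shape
(19, 19)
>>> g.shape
(19, 19)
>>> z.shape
(2, 13)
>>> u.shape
(13, 2)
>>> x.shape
()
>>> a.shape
()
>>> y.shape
(2, 13)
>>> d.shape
(19, 3)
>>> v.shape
(19, 3)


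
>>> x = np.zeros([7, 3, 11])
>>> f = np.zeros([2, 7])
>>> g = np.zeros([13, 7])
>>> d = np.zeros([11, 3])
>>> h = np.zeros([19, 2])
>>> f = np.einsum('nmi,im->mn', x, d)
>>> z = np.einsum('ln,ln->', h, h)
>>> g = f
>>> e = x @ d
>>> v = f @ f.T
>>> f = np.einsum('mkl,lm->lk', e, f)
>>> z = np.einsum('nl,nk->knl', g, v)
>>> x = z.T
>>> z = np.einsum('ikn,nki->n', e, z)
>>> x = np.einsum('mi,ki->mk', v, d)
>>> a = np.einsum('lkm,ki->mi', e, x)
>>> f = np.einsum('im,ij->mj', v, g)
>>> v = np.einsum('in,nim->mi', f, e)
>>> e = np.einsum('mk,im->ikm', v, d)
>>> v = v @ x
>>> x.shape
(3, 11)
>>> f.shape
(3, 7)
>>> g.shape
(3, 7)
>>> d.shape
(11, 3)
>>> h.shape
(19, 2)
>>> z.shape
(3,)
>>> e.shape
(11, 3, 3)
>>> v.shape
(3, 11)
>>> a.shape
(3, 11)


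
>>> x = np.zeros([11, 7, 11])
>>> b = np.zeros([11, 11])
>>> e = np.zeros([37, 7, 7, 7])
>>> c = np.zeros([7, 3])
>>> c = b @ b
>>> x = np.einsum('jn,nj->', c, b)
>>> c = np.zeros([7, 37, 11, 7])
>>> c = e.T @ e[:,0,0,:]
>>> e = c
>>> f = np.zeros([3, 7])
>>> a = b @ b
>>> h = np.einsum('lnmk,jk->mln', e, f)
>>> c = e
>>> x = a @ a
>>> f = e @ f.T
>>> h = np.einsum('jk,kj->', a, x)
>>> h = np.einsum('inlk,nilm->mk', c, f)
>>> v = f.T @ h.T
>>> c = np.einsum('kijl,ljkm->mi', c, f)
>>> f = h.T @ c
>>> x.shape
(11, 11)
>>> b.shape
(11, 11)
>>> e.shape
(7, 7, 7, 7)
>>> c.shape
(3, 7)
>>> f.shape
(7, 7)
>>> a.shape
(11, 11)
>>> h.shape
(3, 7)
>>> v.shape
(3, 7, 7, 3)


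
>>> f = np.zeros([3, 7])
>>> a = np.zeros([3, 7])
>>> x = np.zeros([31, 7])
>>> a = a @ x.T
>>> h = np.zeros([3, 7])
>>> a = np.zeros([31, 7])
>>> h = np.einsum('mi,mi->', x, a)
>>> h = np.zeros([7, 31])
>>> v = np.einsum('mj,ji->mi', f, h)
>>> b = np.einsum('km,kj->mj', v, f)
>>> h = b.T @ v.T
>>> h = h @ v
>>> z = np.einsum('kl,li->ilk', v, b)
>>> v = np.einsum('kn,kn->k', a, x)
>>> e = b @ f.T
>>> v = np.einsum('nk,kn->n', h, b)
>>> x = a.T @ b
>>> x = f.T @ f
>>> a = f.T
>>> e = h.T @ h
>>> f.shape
(3, 7)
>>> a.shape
(7, 3)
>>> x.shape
(7, 7)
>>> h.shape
(7, 31)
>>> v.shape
(7,)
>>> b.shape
(31, 7)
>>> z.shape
(7, 31, 3)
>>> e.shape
(31, 31)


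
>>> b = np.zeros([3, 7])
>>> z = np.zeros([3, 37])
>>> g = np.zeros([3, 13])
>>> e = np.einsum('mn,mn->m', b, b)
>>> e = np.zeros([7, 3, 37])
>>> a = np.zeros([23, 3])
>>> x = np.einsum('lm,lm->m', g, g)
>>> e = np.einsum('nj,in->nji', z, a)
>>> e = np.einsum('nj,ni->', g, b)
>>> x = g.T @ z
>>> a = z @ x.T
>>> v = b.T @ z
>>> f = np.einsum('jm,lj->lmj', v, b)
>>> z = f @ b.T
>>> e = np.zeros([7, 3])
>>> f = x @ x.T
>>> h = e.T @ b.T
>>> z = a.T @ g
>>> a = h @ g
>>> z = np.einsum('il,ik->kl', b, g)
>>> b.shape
(3, 7)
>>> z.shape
(13, 7)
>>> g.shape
(3, 13)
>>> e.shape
(7, 3)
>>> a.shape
(3, 13)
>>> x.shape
(13, 37)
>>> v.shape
(7, 37)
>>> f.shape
(13, 13)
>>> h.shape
(3, 3)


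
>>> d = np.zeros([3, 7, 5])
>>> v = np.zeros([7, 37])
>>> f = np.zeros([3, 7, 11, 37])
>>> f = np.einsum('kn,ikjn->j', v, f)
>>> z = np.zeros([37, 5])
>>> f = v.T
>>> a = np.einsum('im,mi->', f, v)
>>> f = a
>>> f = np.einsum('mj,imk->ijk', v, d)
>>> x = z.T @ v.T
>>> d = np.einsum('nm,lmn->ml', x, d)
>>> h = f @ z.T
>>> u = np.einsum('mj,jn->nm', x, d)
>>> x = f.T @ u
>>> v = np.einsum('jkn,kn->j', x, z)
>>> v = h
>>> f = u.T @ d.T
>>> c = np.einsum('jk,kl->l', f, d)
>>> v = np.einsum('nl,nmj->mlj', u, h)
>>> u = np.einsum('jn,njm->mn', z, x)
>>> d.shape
(7, 3)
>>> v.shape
(37, 5, 37)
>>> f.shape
(5, 7)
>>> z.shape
(37, 5)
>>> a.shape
()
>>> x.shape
(5, 37, 5)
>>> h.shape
(3, 37, 37)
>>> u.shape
(5, 5)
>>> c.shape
(3,)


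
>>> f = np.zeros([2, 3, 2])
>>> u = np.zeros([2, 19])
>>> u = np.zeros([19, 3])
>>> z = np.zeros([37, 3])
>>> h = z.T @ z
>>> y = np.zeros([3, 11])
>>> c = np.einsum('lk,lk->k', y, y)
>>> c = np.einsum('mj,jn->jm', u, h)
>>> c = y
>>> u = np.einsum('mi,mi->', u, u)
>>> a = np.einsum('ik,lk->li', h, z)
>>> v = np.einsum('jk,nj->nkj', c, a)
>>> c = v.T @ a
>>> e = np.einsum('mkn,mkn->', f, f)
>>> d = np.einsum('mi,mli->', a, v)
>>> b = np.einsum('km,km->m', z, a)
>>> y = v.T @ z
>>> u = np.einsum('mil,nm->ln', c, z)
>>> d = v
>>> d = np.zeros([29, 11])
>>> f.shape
(2, 3, 2)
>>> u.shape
(3, 37)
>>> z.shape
(37, 3)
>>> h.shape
(3, 3)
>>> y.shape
(3, 11, 3)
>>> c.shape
(3, 11, 3)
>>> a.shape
(37, 3)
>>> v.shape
(37, 11, 3)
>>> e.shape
()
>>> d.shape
(29, 11)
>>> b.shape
(3,)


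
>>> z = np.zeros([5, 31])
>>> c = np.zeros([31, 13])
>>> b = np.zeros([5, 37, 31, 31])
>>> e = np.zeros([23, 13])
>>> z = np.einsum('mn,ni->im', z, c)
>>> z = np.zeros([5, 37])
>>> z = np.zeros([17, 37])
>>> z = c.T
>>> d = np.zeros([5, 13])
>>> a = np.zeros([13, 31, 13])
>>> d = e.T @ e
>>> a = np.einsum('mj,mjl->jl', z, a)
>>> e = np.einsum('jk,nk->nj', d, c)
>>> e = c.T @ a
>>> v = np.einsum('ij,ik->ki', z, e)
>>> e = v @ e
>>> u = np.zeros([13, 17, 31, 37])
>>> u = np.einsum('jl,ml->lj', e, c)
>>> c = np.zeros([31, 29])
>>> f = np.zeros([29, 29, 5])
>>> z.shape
(13, 31)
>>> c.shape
(31, 29)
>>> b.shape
(5, 37, 31, 31)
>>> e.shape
(13, 13)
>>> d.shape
(13, 13)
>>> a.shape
(31, 13)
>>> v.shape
(13, 13)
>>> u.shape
(13, 13)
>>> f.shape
(29, 29, 5)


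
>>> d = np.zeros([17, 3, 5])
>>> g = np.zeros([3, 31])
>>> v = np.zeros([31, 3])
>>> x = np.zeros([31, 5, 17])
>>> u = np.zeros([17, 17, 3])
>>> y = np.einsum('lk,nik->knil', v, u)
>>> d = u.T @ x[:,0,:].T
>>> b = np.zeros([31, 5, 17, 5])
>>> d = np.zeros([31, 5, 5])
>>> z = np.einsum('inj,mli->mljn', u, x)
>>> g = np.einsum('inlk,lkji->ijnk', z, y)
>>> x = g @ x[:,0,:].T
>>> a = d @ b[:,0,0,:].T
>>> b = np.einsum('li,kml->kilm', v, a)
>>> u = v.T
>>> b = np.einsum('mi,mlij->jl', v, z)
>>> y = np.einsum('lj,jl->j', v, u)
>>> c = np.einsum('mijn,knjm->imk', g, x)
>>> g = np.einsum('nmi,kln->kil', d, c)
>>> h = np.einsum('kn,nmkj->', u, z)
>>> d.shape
(31, 5, 5)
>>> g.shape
(17, 5, 31)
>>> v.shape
(31, 3)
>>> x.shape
(31, 17, 5, 31)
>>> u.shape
(3, 31)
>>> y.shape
(3,)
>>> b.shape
(17, 5)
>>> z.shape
(31, 5, 3, 17)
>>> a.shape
(31, 5, 31)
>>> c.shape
(17, 31, 31)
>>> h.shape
()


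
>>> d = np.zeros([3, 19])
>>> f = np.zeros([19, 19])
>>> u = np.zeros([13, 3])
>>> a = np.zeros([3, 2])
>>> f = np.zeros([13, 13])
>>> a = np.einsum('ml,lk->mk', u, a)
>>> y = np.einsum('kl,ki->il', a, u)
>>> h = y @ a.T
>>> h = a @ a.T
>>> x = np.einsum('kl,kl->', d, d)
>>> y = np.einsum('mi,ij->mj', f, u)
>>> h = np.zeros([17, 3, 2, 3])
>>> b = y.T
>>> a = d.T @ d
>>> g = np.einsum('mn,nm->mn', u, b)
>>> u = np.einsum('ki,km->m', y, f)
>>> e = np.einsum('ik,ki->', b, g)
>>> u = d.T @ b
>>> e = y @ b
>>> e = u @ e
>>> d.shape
(3, 19)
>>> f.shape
(13, 13)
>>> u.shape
(19, 13)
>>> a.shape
(19, 19)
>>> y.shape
(13, 3)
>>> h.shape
(17, 3, 2, 3)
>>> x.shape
()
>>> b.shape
(3, 13)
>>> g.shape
(13, 3)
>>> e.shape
(19, 13)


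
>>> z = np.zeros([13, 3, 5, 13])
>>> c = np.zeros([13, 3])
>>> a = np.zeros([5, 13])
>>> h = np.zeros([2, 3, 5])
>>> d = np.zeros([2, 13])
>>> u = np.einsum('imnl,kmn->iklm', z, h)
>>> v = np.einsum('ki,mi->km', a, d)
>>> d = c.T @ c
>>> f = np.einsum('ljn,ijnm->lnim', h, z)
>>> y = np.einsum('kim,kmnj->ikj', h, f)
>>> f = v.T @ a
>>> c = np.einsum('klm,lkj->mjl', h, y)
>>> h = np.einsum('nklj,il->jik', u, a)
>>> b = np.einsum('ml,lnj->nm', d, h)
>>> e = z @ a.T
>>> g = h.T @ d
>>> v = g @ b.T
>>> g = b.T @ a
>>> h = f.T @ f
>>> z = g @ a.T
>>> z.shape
(3, 5)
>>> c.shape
(5, 13, 3)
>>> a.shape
(5, 13)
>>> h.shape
(13, 13)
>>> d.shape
(3, 3)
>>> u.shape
(13, 2, 13, 3)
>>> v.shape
(2, 5, 5)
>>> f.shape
(2, 13)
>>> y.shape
(3, 2, 13)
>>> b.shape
(5, 3)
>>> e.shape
(13, 3, 5, 5)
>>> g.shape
(3, 13)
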